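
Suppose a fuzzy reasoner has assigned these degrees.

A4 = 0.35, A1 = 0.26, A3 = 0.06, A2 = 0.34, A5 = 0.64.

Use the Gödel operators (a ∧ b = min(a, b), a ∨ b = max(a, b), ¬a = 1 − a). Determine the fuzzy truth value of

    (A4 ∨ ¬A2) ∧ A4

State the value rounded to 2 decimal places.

0.35

¬A2 = 1 − 0.34 = 0.66
A4 ∨ ¬A2 = max(a, b) on (0.35, 0.66) = 0.66
(A4 ∨ ¬A2) ∧ A4 = min(a, b) on (0.66, 0.35) = 0.35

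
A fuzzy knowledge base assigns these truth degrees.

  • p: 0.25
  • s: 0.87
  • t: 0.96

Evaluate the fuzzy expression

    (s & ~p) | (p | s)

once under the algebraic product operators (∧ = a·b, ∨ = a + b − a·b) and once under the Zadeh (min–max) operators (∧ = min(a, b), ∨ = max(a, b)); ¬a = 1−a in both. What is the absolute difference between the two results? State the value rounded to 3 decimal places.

0.096

Under algebraic product:
  ~p = 1 − 0.2500 = 0.7500
  s & ~p = a·b on (0.8700, 0.7500) = 0.6525
  p | s = a + b − a·b on (0.2500, 0.8700) = 0.9025
  (s & ~p) | (p | s) = a + b − a·b on (0.6525, 0.9025) = 0.9661
  → value = 0.9661
Under Zadeh (min–max):
  ~p = 1 − 0.25 = 0.75
  s & ~p = min(a, b) on (0.87, 0.75) = 0.75
  p | s = max(a, b) on (0.25, 0.87) = 0.87
  (s & ~p) | (p | s) = max(a, b) on (0.75, 0.87) = 0.87
  → value = 0.8700
|0.9661 − 0.8700| = 0.096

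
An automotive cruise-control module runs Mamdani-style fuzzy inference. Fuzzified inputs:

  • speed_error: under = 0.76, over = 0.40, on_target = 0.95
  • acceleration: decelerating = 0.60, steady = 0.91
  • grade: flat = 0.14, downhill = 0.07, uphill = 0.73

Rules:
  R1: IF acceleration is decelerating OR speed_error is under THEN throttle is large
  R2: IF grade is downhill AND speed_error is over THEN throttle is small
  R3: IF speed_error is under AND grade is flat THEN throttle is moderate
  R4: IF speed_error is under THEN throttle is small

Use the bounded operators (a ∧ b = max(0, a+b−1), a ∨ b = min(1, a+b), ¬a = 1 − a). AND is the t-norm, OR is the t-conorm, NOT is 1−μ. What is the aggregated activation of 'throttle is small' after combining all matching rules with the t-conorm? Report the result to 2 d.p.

R1: decelerating=0.60, under=0.76; OR[min(1, a+b)] → w = 1.00
R2: downhill=0.07, over=0.40; AND[max(0, a+b−1)] → w = 0.00
R3: under=0.76, flat=0.14; AND[max(0, a+b−1)] → w = 0.00
R4: under=0.76 → w = 0.76
Rules with consequent 'small': {R2, R4} → strengths 0.00, 0.76
Aggregate via t-conorm [min(1, a+b)]: 0.76

0.76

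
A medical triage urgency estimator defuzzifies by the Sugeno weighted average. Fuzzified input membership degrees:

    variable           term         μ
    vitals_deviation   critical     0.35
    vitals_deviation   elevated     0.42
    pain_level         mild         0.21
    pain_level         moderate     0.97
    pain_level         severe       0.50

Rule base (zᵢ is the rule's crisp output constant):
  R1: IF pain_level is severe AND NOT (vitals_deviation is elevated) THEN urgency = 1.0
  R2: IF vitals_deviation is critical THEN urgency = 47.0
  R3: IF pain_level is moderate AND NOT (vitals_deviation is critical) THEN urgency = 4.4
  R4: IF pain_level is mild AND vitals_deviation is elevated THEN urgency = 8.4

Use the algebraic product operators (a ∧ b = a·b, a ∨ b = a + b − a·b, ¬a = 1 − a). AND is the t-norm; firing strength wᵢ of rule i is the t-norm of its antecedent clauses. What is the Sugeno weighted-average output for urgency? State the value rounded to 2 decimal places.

R1 (z=1.0): severe=0.50, ¬elevated=1−0.42=0.58; AND[a·b] → w = 0.2900
R2 (z=47.0): critical=0.35 → w = 0.3500
R3 (z=4.4): moderate=0.97, ¬critical=1−0.35=0.65; AND[a·b] → w = 0.6305
R4 (z=8.4): mild=0.21, elevated=0.42; AND[a·b] → w = 0.0882
Weighted average = (0.2900·1.0 + 0.3500·47.0 + 0.6305·4.4 + 0.0882·8.4) / (0.2900 + 0.3500 + 0.6305 + 0.0882)
  = 20.2551 / 1.3587 = 14.91

14.91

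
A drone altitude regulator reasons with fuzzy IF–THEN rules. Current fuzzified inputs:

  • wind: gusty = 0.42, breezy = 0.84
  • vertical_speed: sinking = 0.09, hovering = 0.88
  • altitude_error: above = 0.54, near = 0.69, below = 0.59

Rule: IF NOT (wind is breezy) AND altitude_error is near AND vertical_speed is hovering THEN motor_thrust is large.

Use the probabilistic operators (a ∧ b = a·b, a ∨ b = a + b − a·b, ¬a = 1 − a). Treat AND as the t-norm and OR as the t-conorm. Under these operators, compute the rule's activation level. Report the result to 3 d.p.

0.097

firing strength: ¬breezy=1−0.84=0.16, near=0.69, hovering=0.88; AND[a·b] → w = 0.0972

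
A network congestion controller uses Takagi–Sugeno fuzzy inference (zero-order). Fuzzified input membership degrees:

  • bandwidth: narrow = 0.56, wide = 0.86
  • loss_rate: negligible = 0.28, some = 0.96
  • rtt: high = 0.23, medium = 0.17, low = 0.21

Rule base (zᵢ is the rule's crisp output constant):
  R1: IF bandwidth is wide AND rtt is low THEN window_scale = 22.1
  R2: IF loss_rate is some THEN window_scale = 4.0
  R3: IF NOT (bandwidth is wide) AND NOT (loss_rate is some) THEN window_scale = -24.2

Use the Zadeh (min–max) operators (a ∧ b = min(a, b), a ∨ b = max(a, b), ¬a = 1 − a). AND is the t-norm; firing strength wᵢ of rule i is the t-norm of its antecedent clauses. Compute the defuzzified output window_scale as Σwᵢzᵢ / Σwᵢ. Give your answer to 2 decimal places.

R1 (z=22.1): wide=0.86, low=0.21; AND[min(a, b)] → w = 0.21
R2 (z=4.0): some=0.96 → w = 0.96
R3 (z=-24.2): ¬wide=1−0.86=0.14, ¬some=1−0.96=0.04; AND[min(a, b)] → w = 0.04
Weighted average = (0.21·22.1 + 0.96·4.0 + 0.04·-24.2) / (0.21 + 0.96 + 0.04)
  = 7.5130 / 1.2100 = 6.21

6.21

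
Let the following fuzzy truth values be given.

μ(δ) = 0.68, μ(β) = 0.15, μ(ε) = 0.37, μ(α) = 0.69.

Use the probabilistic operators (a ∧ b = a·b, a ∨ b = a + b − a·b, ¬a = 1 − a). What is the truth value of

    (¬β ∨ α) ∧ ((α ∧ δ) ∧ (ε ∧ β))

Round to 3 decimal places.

¬β = 1 − 0.1500 = 0.8500
¬β ∨ α = a + b − a·b on (0.8500, 0.6900) = 0.9535
α ∧ δ = a·b on (0.6900, 0.6800) = 0.4692
ε ∧ β = a·b on (0.3700, 0.1500) = 0.0555
(α ∧ δ) ∧ (ε ∧ β) = a·b on (0.4692, 0.0555) = 0.0260
(¬β ∨ α) ∧ ((α ∧ δ) ∧ (ε ∧ β)) = a·b on (0.9535, 0.0260) = 0.0248

0.025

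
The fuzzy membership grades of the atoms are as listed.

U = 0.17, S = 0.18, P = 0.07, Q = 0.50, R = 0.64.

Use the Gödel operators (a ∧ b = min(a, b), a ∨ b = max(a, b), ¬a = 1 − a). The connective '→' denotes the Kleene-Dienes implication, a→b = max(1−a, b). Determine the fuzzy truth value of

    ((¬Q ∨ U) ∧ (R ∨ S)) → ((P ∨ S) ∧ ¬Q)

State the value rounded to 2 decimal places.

¬Q = 1 − 0.50 = 0.50
¬Q ∨ U = max(a, b) on (0.50, 0.17) = 0.50
R ∨ S = max(a, b) on (0.64, 0.18) = 0.64
(¬Q ∨ U) ∧ (R ∨ S) = min(a, b) on (0.50, 0.64) = 0.50
P ∨ S = max(a, b) on (0.07, 0.18) = 0.18
¬Q = 1 − 0.50 = 0.50
(P ∨ S) ∧ ¬Q = min(a, b) on (0.18, 0.50) = 0.18
((¬Q ∨ U) ∧ (R ∨ S)) → ((P ∨ S) ∧ ¬Q)  [Kleene-Dienes: max(1−a, b)] with a=0.50, b=0.18 → 0.50

0.50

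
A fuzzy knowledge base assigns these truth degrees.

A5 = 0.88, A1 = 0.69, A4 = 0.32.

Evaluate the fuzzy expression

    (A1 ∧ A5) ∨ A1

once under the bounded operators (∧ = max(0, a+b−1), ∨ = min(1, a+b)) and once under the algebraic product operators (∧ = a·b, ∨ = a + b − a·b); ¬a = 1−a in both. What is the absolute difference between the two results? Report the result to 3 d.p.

Under bounded:
  A1 ∧ A5 = max(0, a+b−1) on (0.69, 0.88) = 0.57
  (A1 ∧ A5) ∨ A1 = min(1, a+b) on (0.57, 0.69) = 1.00
  → value = 1.0000
Under algebraic product:
  A1 ∧ A5 = a·b on (0.6900, 0.8800) = 0.6072
  (A1 ∧ A5) ∨ A1 = a + b − a·b on (0.6072, 0.6900) = 0.8782
  → value = 0.8782
|1.0000 − 0.8782| = 0.122

0.122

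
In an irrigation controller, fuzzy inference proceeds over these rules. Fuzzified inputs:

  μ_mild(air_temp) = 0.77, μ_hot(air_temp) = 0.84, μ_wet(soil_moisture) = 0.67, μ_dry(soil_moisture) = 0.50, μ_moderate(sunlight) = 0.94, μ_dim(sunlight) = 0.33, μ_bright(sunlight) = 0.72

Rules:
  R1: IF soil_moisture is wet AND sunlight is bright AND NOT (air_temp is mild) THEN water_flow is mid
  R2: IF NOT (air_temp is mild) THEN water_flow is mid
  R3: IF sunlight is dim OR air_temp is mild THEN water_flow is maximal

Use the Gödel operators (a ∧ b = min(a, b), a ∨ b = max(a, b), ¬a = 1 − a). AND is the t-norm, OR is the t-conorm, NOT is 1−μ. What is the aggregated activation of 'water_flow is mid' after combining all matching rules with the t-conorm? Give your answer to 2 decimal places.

R1: wet=0.67, bright=0.72, ¬mild=1−0.77=0.23; AND[min(a, b)] → w = 0.23
R2: ¬mild=1−0.77=0.23 → w = 0.23
R3: dim=0.33, mild=0.77; OR[max(a, b)] → w = 0.77
Rules with consequent 'mid': {R1, R2} → strengths 0.23, 0.23
Aggregate via t-conorm [max(a, b)]: 0.23

0.23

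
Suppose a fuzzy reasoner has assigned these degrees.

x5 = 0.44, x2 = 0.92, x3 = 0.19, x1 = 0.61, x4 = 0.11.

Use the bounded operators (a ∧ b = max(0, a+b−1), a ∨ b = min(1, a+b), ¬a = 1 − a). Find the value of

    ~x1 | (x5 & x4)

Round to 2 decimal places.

~x1 = 1 − 0.61 = 0.39
x5 & x4 = max(0, a+b−1) on (0.44, 0.11) = 0.00
~x1 | (x5 & x4) = min(1, a+b) on (0.39, 0.00) = 0.39

0.39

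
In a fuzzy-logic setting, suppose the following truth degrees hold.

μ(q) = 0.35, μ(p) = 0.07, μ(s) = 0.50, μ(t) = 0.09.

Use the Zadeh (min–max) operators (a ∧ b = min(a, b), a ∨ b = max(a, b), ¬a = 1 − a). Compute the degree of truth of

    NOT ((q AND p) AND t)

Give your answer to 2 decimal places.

0.93

q AND p = min(a, b) on (0.35, 0.07) = 0.07
(q AND p) AND t = min(a, b) on (0.07, 0.09) = 0.07
NOT ((q AND p) AND t) = 1 − 0.07 = 0.93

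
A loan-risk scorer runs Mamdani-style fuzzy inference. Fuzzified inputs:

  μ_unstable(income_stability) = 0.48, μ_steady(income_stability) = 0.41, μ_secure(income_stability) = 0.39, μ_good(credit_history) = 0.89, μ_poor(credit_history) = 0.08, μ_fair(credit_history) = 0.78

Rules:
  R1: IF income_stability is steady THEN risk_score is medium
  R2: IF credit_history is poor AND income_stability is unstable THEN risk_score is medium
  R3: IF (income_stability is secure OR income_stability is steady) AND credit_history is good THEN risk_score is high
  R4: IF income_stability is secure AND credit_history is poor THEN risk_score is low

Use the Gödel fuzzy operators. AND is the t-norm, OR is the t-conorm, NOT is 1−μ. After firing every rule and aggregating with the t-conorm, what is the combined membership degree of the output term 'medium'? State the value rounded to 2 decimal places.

R1: steady=0.41 → w = 0.41
R2: poor=0.08, unstable=0.48; AND[min(a, b)] → w = 0.08
R3: (secure=0.39 OR steady=0.41) = 0.41; AND[min(a, b)] with good=0.89 → w = 0.41
R4: secure=0.39, poor=0.08; AND[min(a, b)] → w = 0.08
Rules with consequent 'medium': {R1, R2} → strengths 0.41, 0.08
Aggregate via t-conorm [max(a, b)]: 0.41

0.41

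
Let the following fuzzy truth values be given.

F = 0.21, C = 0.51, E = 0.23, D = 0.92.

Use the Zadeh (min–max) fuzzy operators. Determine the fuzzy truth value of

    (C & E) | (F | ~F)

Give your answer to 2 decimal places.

C & E = min(a, b) on (0.51, 0.23) = 0.23
~F = 1 − 0.21 = 0.79
F | ~F = max(a, b) on (0.21, 0.79) = 0.79
(C & E) | (F | ~F) = max(a, b) on (0.23, 0.79) = 0.79

0.79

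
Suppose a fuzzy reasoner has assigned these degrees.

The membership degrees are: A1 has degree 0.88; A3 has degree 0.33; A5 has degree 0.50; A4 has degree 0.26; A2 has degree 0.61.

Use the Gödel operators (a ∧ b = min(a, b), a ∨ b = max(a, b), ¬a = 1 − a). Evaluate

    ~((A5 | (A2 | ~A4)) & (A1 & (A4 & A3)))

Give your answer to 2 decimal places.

0.74

~A4 = 1 − 0.26 = 0.74
A2 | ~A4 = max(a, b) on (0.61, 0.74) = 0.74
A5 | (A2 | ~A4) = max(a, b) on (0.50, 0.74) = 0.74
A4 & A3 = min(a, b) on (0.26, 0.33) = 0.26
A1 & (A4 & A3) = min(a, b) on (0.88, 0.26) = 0.26
(A5 | (A2 | ~A4)) & (A1 & (A4 & A3)) = min(a, b) on (0.74, 0.26) = 0.26
~((A5 | (A2 | ~A4)) & (A1 & (A4 & A3))) = 1 − 0.26 = 0.74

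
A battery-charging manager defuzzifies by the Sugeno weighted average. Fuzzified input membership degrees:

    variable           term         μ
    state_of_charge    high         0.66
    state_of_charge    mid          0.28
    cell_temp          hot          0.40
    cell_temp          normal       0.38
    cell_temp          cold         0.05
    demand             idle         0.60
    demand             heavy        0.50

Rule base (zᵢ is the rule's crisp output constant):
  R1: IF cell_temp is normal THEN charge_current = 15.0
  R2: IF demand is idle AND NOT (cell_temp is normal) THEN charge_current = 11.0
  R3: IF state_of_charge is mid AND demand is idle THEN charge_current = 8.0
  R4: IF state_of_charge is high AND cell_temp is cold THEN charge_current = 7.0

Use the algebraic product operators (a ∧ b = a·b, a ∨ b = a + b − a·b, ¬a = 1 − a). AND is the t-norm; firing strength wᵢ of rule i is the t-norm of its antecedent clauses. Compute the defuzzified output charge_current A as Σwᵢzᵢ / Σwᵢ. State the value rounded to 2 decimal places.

11.93

R1 (z=15.0): normal=0.38 → w = 0.3800
R2 (z=11.0): idle=0.60, ¬normal=1−0.38=0.62; AND[a·b] → w = 0.3720
R3 (z=8.0): mid=0.28, idle=0.60; AND[a·b] → w = 0.1680
R4 (z=7.0): high=0.66, cold=0.05; AND[a·b] → w = 0.0330
Weighted average = (0.3800·15.0 + 0.3720·11.0 + 0.1680·8.0 + 0.0330·7.0) / (0.3800 + 0.3720 + 0.1680 + 0.0330)
  = 11.3670 / 0.9530 = 11.93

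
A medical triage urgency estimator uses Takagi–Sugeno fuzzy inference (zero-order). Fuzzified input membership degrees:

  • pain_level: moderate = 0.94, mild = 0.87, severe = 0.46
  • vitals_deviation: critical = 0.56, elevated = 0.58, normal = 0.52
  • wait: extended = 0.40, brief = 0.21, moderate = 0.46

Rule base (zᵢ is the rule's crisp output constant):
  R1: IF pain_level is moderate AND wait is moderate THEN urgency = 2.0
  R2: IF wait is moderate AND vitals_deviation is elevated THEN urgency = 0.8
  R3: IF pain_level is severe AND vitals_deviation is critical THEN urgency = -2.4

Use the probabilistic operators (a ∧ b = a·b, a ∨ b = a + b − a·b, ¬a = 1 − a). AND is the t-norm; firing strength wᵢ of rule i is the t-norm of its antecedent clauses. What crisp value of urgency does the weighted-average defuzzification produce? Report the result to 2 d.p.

0.48

R1 (z=2.0): moderate=0.94, moderate=0.46; AND[a·b] → w = 0.4324
R2 (z=0.8): moderate=0.46, elevated=0.58; AND[a·b] → w = 0.2668
R3 (z=-2.4): severe=0.46, critical=0.56; AND[a·b] → w = 0.2576
Weighted average = (0.4324·2.0 + 0.2668·0.8 + 0.2576·-2.4) / (0.4324 + 0.2668 + 0.2576)
  = 0.4600 / 0.9568 = 0.48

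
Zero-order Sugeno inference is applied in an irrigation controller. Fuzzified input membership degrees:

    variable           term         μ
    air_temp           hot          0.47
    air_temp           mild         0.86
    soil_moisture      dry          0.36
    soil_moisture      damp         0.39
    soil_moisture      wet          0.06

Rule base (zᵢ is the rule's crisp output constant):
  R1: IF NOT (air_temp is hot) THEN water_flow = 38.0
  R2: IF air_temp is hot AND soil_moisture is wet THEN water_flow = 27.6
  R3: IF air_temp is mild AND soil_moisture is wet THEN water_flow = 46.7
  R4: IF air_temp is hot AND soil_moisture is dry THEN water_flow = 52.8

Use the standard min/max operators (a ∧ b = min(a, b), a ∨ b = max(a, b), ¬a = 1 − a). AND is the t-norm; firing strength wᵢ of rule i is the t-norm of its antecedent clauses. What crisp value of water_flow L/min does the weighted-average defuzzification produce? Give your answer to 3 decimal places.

R1 (z=38.0): ¬hot=1−0.47=0.53 → w = 0.53
R2 (z=27.6): hot=0.47, wet=0.06; AND[min(a, b)] → w = 0.06
R3 (z=46.7): mild=0.86, wet=0.06; AND[min(a, b)] → w = 0.06
R4 (z=52.8): hot=0.47, dry=0.36; AND[min(a, b)] → w = 0.36
Weighted average = (0.53·38.0 + 0.06·27.6 + 0.06·46.7 + 0.36·52.8) / (0.53 + 0.06 + 0.06 + 0.36)
  = 43.6060 / 1.0100 = 43.174

43.174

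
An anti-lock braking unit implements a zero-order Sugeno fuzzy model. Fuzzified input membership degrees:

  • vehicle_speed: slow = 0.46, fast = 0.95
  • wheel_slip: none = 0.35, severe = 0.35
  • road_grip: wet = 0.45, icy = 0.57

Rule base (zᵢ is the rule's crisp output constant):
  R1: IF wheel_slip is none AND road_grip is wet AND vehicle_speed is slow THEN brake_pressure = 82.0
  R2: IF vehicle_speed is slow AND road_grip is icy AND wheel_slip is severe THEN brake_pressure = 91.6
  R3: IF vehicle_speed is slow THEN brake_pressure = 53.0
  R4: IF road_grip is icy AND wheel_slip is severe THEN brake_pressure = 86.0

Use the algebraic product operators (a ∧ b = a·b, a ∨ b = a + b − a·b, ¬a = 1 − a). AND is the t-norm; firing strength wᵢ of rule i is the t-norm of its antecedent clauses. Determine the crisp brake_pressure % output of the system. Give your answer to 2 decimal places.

67.84

R1 (z=82.0): none=0.35, wet=0.45, slow=0.46; AND[a·b] → w = 0.0725
R2 (z=91.6): slow=0.46, icy=0.57, severe=0.35; AND[a·b] → w = 0.0918
R3 (z=53.0): slow=0.46 → w = 0.4600
R4 (z=86.0): icy=0.57, severe=0.35; AND[a·b] → w = 0.1995
Weighted average = (0.0725·82.0 + 0.0918·91.6 + 0.4600·53.0 + 0.1995·86.0) / (0.0725 + 0.0918 + 0.4600 + 0.1995)
  = 55.8840 / 0.8237 = 67.84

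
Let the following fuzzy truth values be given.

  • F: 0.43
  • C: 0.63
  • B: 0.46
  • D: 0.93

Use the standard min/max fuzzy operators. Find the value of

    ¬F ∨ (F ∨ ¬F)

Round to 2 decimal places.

0.57

¬F = 1 − 0.43 = 0.57
¬F = 1 − 0.43 = 0.57
F ∨ ¬F = max(a, b) on (0.43, 0.57) = 0.57
¬F ∨ (F ∨ ¬F) = max(a, b) on (0.57, 0.57) = 0.57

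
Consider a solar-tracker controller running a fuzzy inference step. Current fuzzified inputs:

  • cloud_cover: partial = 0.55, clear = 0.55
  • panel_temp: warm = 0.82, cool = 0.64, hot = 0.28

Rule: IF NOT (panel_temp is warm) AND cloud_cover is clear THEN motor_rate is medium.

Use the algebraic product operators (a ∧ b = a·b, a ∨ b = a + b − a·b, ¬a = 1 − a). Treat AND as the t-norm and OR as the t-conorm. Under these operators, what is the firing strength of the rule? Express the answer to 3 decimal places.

0.099

firing strength: ¬warm=1−0.82=0.18, clear=0.55; AND[a·b] → w = 0.0990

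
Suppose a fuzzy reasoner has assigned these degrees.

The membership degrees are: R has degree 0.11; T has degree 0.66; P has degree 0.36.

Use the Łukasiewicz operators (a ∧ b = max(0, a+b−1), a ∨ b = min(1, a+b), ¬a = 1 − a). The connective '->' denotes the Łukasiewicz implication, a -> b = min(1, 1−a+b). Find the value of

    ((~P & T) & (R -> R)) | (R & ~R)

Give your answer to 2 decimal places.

~P = 1 − 0.36 = 0.64
~P & T = max(0, a+b−1) on (0.64, 0.66) = 0.30
R -> R  [Łukasiewicz: min(1, 1−a+b)] with a=0.11, b=0.11 → 1.00
(~P & T) & (R -> R) = max(0, a+b−1) on (0.30, 1.00) = 0.30
~R = 1 − 0.11 = 0.89
R & ~R = max(0, a+b−1) on (0.11, 0.89) = 0.00
((~P & T) & (R -> R)) | (R & ~R) = min(1, a+b) on (0.30, 0.00) = 0.30

0.30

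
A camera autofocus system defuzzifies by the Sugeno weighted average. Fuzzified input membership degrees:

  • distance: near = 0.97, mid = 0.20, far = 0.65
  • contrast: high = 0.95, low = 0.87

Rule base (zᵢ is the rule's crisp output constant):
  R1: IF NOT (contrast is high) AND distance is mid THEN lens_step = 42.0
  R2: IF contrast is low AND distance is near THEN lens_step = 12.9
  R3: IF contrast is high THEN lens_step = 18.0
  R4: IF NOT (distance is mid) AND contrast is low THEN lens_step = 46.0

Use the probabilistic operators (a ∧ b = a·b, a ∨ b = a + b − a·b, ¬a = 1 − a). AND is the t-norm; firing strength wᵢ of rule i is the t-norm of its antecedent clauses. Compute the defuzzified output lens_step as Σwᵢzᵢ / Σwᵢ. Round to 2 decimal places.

R1 (z=42.0): ¬high=1−0.95=0.05, mid=0.20; AND[a·b] → w = 0.0100
R2 (z=12.9): low=0.87, near=0.97; AND[a·b] → w = 0.8439
R3 (z=18.0): high=0.95 → w = 0.9500
R4 (z=46.0): ¬mid=1−0.20=0.80, low=0.87; AND[a·b] → w = 0.6960
Weighted average = (0.0100·42.0 + 0.8439·12.9 + 0.9500·18.0 + 0.6960·46.0) / (0.0100 + 0.8439 + 0.9500 + 0.6960)
  = 60.4223 / 2.4999 = 24.17

24.17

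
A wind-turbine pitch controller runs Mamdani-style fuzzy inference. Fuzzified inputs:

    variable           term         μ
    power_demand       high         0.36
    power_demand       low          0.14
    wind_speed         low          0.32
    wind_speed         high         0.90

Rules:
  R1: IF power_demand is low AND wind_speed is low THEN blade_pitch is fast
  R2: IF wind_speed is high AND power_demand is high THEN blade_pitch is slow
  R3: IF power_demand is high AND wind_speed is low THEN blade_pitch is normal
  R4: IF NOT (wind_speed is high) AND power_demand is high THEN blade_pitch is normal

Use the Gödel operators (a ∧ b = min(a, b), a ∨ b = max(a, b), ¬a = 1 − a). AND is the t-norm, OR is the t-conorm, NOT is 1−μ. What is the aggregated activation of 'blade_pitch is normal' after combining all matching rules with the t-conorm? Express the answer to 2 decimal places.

0.32

R1: low=0.14, low=0.32; AND[min(a, b)] → w = 0.14
R2: high=0.90, high=0.36; AND[min(a, b)] → w = 0.36
R3: high=0.36, low=0.32; AND[min(a, b)] → w = 0.32
R4: ¬high=1−0.90=0.10, high=0.36; AND[min(a, b)] → w = 0.10
Rules with consequent 'normal': {R3, R4} → strengths 0.32, 0.10
Aggregate via t-conorm [max(a, b)]: 0.32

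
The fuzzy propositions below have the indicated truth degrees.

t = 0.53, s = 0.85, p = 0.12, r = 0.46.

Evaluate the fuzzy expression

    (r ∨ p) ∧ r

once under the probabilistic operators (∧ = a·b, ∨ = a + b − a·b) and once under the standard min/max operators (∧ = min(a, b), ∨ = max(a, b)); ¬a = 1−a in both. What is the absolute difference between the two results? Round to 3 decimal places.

Under probabilistic:
  r ∨ p = a + b − a·b on (0.4600, 0.1200) = 0.5248
  (r ∨ p) ∧ r = a·b on (0.5248, 0.4600) = 0.2414
  → value = 0.2414
Under standard min/max:
  r ∨ p = max(a, b) on (0.46, 0.12) = 0.46
  (r ∨ p) ∧ r = min(a, b) on (0.46, 0.46) = 0.46
  → value = 0.4600
|0.2414 − 0.4600| = 0.219

0.219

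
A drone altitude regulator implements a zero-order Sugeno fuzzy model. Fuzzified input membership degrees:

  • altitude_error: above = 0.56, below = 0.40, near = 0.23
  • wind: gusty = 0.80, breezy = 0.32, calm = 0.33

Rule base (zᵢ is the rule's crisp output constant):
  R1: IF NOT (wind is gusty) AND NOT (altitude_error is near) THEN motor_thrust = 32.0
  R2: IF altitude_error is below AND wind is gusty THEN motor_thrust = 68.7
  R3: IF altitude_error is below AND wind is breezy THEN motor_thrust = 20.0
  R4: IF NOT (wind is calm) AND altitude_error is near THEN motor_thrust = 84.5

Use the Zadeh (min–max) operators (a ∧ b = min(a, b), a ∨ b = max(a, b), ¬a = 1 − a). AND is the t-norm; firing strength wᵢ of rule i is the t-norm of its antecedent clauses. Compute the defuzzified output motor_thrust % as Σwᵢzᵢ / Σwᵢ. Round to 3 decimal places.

51.926

R1 (z=32.0): ¬gusty=1−0.80=0.20, ¬near=1−0.23=0.77; AND[min(a, b)] → w = 0.20
R2 (z=68.7): below=0.40, gusty=0.80; AND[min(a, b)] → w = 0.40
R3 (z=20.0): below=0.40, breezy=0.32; AND[min(a, b)] → w = 0.32
R4 (z=84.5): ¬calm=1−0.33=0.67, near=0.23; AND[min(a, b)] → w = 0.23
Weighted average = (0.20·32.0 + 0.40·68.7 + 0.32·20.0 + 0.23·84.5) / (0.20 + 0.40 + 0.32 + 0.23)
  = 59.7150 / 1.1500 = 51.926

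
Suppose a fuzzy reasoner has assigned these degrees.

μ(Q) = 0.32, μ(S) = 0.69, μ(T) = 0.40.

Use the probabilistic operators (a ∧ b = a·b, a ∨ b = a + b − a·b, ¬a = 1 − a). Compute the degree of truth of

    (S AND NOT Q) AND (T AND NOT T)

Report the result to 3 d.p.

NOT Q = 1 − 0.3200 = 0.6800
S AND NOT Q = a·b on (0.6900, 0.6800) = 0.4692
NOT T = 1 − 0.4000 = 0.6000
T AND NOT T = a·b on (0.4000, 0.6000) = 0.2400
(S AND NOT Q) AND (T AND NOT T) = a·b on (0.4692, 0.2400) = 0.1126

0.113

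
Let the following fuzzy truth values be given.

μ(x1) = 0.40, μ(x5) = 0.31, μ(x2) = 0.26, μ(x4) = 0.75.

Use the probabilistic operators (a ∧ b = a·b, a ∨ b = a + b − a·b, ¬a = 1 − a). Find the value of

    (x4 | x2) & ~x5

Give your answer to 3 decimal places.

0.562

x4 | x2 = a + b − a·b on (0.7500, 0.2600) = 0.8150
~x5 = 1 − 0.3100 = 0.6900
(x4 | x2) & ~x5 = a·b on (0.8150, 0.6900) = 0.5623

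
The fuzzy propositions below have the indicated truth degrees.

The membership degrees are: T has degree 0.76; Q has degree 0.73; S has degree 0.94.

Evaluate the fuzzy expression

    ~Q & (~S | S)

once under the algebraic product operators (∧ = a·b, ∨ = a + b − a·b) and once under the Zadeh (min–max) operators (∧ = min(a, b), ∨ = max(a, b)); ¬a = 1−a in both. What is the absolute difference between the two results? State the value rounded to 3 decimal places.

0.015

Under algebraic product:
  ~Q = 1 − 0.7300 = 0.2700
  ~S = 1 − 0.9400 = 0.0600
  ~S | S = a + b − a·b on (0.0600, 0.9400) = 0.9436
  ~Q & (~S | S) = a·b on (0.2700, 0.9436) = 0.2548
  → value = 0.2548
Under Zadeh (min–max):
  ~Q = 1 − 0.73 = 0.27
  ~S = 1 − 0.94 = 0.06
  ~S | S = max(a, b) on (0.06, 0.94) = 0.94
  ~Q & (~S | S) = min(a, b) on (0.27, 0.94) = 0.27
  → value = 0.2700
|0.2548 − 0.2700| = 0.015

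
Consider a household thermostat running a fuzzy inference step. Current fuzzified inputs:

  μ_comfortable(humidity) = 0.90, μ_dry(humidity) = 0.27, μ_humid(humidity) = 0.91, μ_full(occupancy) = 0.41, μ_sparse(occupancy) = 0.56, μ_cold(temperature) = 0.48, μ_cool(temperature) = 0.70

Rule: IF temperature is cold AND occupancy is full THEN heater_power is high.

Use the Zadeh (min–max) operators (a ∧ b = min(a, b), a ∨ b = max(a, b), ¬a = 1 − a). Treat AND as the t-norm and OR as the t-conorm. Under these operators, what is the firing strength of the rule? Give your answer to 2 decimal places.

0.41

firing strength: cold=0.48, full=0.41; AND[min(a, b)] → w = 0.41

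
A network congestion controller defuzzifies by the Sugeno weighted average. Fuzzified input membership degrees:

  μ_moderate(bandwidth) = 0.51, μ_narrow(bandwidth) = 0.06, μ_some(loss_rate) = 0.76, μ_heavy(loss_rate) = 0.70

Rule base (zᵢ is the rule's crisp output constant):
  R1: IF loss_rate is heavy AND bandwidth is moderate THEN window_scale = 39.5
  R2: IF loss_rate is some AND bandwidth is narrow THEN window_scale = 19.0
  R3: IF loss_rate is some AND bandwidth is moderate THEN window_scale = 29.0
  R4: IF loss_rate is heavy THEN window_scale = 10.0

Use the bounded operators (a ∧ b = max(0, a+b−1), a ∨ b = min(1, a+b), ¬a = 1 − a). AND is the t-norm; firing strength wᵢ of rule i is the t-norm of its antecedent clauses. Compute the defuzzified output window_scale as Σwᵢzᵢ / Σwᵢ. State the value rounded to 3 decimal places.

R1 (z=39.5): heavy=0.70, moderate=0.51; AND[max(0, a+b−1)] → w = 0.21
R2 (z=19.0): some=0.76, narrow=0.06; AND[max(0, a+b−1)] → w = 0.00
R3 (z=29.0): some=0.76, moderate=0.51; AND[max(0, a+b−1)] → w = 0.27
R4 (z=10.0): heavy=0.70 → w = 0.70
Weighted average = (0.21·39.5 + 0.00·19.0 + 0.27·29.0 + 0.70·10.0) / (0.21 + 0.00 + 0.27 + 0.70)
  = 23.1250 / 1.1800 = 19.597

19.597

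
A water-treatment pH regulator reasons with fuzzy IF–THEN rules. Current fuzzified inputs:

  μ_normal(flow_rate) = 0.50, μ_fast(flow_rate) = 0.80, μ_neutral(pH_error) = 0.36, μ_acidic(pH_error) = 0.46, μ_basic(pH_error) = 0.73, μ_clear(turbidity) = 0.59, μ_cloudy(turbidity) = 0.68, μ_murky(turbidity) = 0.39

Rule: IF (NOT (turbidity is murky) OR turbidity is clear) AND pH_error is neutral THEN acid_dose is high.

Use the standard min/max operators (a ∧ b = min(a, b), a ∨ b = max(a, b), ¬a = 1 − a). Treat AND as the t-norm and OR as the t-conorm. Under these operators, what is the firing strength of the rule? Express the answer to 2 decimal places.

firing strength: (¬murky=1−0.39=0.61 OR clear=0.59) = 0.61; AND[min(a, b)] with neutral=0.36 → w = 0.36

0.36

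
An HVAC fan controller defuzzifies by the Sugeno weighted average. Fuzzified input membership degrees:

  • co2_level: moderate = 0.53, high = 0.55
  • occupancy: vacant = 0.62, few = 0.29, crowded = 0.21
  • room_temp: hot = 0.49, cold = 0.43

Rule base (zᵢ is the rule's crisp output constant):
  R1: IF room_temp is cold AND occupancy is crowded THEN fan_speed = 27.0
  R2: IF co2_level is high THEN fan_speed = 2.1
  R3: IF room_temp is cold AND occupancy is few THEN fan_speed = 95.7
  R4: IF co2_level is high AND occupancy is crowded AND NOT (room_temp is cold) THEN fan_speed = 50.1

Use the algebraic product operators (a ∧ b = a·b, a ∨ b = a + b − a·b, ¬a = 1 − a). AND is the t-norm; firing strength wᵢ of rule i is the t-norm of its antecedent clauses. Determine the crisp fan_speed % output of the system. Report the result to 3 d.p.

R1 (z=27.0): cold=0.43, crowded=0.21; AND[a·b] → w = 0.0903
R2 (z=2.1): high=0.55 → w = 0.5500
R3 (z=95.7): cold=0.43, few=0.29; AND[a·b] → w = 0.1247
R4 (z=50.1): high=0.55, crowded=0.21, ¬cold=1−0.43=0.57; AND[a·b] → w = 0.0658
Weighted average = (0.0903·27.0 + 0.5500·2.1 + 0.1247·95.7 + 0.0658·50.1) / (0.0903 + 0.5500 + 0.1247 + 0.0658)
  = 18.8252 / 0.8308 = 22.658

22.658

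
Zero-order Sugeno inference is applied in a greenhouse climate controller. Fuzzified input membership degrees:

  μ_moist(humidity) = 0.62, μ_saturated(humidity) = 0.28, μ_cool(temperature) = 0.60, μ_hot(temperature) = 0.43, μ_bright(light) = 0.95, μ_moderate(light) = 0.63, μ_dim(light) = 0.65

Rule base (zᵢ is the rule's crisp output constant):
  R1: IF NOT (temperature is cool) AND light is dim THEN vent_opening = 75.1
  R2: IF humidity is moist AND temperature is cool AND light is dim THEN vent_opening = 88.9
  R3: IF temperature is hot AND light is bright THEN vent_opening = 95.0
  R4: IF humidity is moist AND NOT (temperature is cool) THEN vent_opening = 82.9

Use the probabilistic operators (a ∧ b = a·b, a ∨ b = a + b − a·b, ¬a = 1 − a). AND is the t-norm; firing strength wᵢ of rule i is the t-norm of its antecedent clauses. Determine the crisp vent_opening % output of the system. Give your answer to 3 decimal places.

R1 (z=75.1): ¬cool=1−0.60=0.40, dim=0.65; AND[a·b] → w = 0.2600
R2 (z=88.9): moist=0.62, cool=0.60, dim=0.65; AND[a·b] → w = 0.2418
R3 (z=95.0): hot=0.43, bright=0.95; AND[a·b] → w = 0.4085
R4 (z=82.9): moist=0.62, ¬cool=1−0.60=0.40; AND[a·b] → w = 0.2480
Weighted average = (0.2600·75.1 + 0.2418·88.9 + 0.4085·95.0 + 0.2480·82.9) / (0.2600 + 0.2418 + 0.4085 + 0.2480)
  = 100.3887 / 1.1583 = 86.669

86.669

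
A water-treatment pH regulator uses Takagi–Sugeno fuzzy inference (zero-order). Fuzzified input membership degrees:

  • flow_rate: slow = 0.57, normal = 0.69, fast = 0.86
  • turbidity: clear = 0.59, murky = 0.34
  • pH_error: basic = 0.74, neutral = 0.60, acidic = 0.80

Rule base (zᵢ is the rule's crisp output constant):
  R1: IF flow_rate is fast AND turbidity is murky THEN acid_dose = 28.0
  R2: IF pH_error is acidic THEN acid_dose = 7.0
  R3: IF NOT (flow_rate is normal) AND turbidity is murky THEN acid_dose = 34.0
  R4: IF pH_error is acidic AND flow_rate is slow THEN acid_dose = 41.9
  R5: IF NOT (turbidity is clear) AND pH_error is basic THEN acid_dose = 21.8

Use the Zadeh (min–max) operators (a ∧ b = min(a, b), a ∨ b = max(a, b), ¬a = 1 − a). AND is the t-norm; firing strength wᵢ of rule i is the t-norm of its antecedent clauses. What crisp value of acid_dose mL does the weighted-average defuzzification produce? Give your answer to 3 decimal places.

R1 (z=28.0): fast=0.86, murky=0.34; AND[min(a, b)] → w = 0.34
R2 (z=7.0): acidic=0.80 → w = 0.80
R3 (z=34.0): ¬normal=1−0.69=0.31, murky=0.34; AND[min(a, b)] → w = 0.31
R4 (z=41.9): acidic=0.80, slow=0.57; AND[min(a, b)] → w = 0.57
R5 (z=21.8): ¬clear=1−0.59=0.41, basic=0.74; AND[min(a, b)] → w = 0.41
Weighted average = (0.34·28.0 + 0.80·7.0 + 0.31·34.0 + 0.57·41.9 + 0.41·21.8) / (0.34 + 0.80 + 0.31 + 0.57 + 0.41)
  = 58.4810 / 2.4300 = 24.066

24.066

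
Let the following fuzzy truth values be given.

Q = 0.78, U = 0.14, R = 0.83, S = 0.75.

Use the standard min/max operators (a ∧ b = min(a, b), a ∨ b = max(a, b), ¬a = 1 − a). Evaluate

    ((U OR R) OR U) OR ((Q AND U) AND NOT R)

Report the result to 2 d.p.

U OR R = max(a, b) on (0.14, 0.83) = 0.83
(U OR R) OR U = max(a, b) on (0.83, 0.14) = 0.83
Q AND U = min(a, b) on (0.78, 0.14) = 0.14
NOT R = 1 − 0.83 = 0.17
(Q AND U) AND NOT R = min(a, b) on (0.14, 0.17) = 0.14
((U OR R) OR U) OR ((Q AND U) AND NOT R) = max(a, b) on (0.83, 0.14) = 0.83

0.83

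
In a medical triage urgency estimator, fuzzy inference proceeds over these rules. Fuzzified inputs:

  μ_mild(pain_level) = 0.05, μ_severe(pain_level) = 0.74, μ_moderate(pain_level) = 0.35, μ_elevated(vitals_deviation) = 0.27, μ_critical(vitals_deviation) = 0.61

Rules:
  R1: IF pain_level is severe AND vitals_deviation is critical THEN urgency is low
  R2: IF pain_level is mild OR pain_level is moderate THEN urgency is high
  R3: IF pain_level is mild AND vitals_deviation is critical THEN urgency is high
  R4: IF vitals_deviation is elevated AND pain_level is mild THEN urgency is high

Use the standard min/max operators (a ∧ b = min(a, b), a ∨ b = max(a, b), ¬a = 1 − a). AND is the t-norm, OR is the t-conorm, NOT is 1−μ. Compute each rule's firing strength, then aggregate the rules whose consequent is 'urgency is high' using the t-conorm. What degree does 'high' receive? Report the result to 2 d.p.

0.35

R1: severe=0.74, critical=0.61; AND[min(a, b)] → w = 0.61
R2: mild=0.05, moderate=0.35; OR[max(a, b)] → w = 0.35
R3: mild=0.05, critical=0.61; AND[min(a, b)] → w = 0.05
R4: elevated=0.27, mild=0.05; AND[min(a, b)] → w = 0.05
Rules with consequent 'high': {R2, R3, R4} → strengths 0.35, 0.05, 0.05
Aggregate via t-conorm [max(a, b)]: 0.35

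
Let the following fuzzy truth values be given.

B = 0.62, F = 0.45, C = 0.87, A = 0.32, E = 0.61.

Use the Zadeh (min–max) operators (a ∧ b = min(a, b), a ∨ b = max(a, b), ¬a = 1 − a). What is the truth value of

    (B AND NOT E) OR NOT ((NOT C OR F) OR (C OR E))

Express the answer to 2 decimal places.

0.39

NOT E = 1 − 0.61 = 0.39
B AND NOT E = min(a, b) on (0.62, 0.39) = 0.39
NOT C = 1 − 0.87 = 0.13
NOT C OR F = max(a, b) on (0.13, 0.45) = 0.45
C OR E = max(a, b) on (0.87, 0.61) = 0.87
(NOT C OR F) OR (C OR E) = max(a, b) on (0.45, 0.87) = 0.87
NOT ((NOT C OR F) OR (C OR E)) = 1 − 0.87 = 0.13
(B AND NOT E) OR NOT ((NOT C OR F) OR (C OR E)) = max(a, b) on (0.39, 0.13) = 0.39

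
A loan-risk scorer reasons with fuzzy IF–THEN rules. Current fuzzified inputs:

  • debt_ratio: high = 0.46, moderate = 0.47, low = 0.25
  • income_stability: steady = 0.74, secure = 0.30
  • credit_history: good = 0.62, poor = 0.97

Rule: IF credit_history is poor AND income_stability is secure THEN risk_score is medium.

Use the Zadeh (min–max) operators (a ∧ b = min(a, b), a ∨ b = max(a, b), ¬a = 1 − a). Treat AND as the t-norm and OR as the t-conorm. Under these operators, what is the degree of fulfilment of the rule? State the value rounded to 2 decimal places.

0.30

firing strength: poor=0.97, secure=0.30; AND[min(a, b)] → w = 0.30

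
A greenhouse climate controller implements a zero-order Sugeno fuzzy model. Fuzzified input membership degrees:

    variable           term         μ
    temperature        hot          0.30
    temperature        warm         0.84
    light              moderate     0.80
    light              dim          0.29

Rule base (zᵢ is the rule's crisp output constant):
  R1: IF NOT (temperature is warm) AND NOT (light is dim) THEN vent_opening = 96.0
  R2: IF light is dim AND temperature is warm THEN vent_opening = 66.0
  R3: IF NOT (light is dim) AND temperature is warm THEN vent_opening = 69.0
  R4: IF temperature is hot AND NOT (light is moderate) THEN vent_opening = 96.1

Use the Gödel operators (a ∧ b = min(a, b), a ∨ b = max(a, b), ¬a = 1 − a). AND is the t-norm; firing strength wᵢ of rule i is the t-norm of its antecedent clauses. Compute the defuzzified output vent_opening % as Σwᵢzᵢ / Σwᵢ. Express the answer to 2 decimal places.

75.52

R1 (z=96.0): ¬warm=1−0.84=0.16, ¬dim=1−0.29=0.71; AND[min(a, b)] → w = 0.16
R2 (z=66.0): dim=0.29, warm=0.84; AND[min(a, b)] → w = 0.29
R3 (z=69.0): ¬dim=1−0.29=0.71, warm=0.84; AND[min(a, b)] → w = 0.71
R4 (z=96.1): hot=0.30, ¬moderate=1−0.80=0.20; AND[min(a, b)] → w = 0.20
Weighted average = (0.16·96.0 + 0.29·66.0 + 0.71·69.0 + 0.20·96.1) / (0.16 + 0.29 + 0.71 + 0.20)
  = 102.7100 / 1.3600 = 75.52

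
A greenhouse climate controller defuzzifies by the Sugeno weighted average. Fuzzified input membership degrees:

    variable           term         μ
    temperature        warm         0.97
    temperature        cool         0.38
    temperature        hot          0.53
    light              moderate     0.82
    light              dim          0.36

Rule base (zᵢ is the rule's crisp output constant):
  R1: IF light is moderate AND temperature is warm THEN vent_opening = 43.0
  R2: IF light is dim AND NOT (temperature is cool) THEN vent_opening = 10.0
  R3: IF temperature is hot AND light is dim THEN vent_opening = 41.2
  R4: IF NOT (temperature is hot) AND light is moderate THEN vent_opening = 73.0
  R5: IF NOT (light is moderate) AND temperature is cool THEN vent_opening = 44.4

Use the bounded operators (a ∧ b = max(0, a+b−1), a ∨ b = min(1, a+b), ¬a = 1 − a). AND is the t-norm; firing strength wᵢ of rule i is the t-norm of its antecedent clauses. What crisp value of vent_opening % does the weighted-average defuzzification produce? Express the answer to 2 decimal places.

51.06

R1 (z=43.0): moderate=0.82, warm=0.97; AND[max(0, a+b−1)] → w = 0.79
R2 (z=10.0): dim=0.36, ¬cool=1−0.38=0.62; AND[max(0, a+b−1)] → w = 0.00
R3 (z=41.2): hot=0.53, dim=0.36; AND[max(0, a+b−1)] → w = 0.00
R4 (z=73.0): ¬hot=1−0.53=0.47, moderate=0.82; AND[max(0, a+b−1)] → w = 0.29
R5 (z=44.4): ¬moderate=1−0.82=0.18, cool=0.38; AND[max(0, a+b−1)] → w = 0.00
Weighted average = (0.79·43.0 + 0.00·10.0 + 0.00·41.2 + 0.29·73.0 + 0.00·44.4) / (0.79 + 0.00 + 0.00 + 0.29 + 0.00)
  = 55.1400 / 1.0800 = 51.06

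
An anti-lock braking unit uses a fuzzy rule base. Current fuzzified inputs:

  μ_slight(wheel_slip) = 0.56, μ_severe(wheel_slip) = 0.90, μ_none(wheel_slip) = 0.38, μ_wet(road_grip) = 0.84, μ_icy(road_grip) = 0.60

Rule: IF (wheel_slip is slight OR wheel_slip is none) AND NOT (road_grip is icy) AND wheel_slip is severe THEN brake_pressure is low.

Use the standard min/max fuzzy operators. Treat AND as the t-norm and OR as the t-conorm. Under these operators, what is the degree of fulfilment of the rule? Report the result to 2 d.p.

0.40

firing strength: (slight=0.56 OR none=0.38) = 0.56; AND[min(a, b)] with ¬icy=1−0.60=0.40, severe=0.90 → w = 0.40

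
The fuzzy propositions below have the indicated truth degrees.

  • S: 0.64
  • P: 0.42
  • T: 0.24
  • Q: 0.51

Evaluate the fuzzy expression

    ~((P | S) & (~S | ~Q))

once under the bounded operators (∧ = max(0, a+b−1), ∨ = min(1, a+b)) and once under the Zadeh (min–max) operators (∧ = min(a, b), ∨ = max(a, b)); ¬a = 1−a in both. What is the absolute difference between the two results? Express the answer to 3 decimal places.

0.360

Under bounded:
  P | S = min(1, a+b) on (0.42, 0.64) = 1.00
  ~S = 1 − 0.64 = 0.36
  ~Q = 1 − 0.51 = 0.49
  ~S | ~Q = min(1, a+b) on (0.36, 0.49) = 0.85
  (P | S) & (~S | ~Q) = max(0, a+b−1) on (1.00, 0.85) = 0.85
  ~((P | S) & (~S | ~Q)) = 1 − 0.85 = 0.15
  → value = 0.1500
Under Zadeh (min–max):
  P | S = max(a, b) on (0.42, 0.64) = 0.64
  ~S = 1 − 0.64 = 0.36
  ~Q = 1 − 0.51 = 0.49
  ~S | ~Q = max(a, b) on (0.36, 0.49) = 0.49
  (P | S) & (~S | ~Q) = min(a, b) on (0.64, 0.49) = 0.49
  ~((P | S) & (~S | ~Q)) = 1 − 0.49 = 0.51
  → value = 0.5100
|0.1500 − 0.5100| = 0.360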